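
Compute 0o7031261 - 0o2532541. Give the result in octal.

0o4276520

Subtract column by column in base 8:
  1-1 → 0
  6-4 → 2
  2-5 → 5 (borrow)
  1-2-1 → 6 (borrow)
  3-3-1 → 7 (borrow)
  0-5-1 → 2 (borrow)
  7-2-1 → 4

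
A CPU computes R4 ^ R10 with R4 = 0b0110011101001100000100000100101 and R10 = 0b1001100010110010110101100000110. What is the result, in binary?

0b1111111111111110110001100100011

XOR bit by bit (1 where the bits differ):
  0110011101001100000100000100101
^ 1001100010110010110101100000110
= 1111111111111110110001100100011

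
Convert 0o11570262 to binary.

0b1001101111000010110010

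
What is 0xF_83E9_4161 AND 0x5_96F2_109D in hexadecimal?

AND each hex digit independently (no carries):
  F&5=5, 8&9=8, 3&6=2, E&F=E, 9&2=0, 4&1=0, 1&0=0, 6&9=0, 1&D=1

0x582E00001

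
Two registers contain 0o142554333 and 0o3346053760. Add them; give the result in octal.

0o3510630313

Add column by column in base 8, right to left:
  3+0 = 3
  3+6 = 1 carry 1
  3+7+1 = 3 carry 1
  4+3+1 = 0 carry 1
  5+5+1 = 3 carry 1
  5+0+1 = 6
  2+6 = 0 carry 1
  4+4+1 = 1 carry 1
  1+3+1 = 5
  0+3 = 3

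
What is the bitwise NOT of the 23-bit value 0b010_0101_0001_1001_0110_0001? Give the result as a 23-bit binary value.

Invert each bit: 01001010001100101100001 → 10110101110011010011110.

0b10110101110011010011110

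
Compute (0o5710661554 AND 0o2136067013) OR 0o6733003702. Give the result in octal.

0o6733063712

0o5710661554 AND 0o2136067013 = 0o0110061010.
Then OR with 0o6733003702.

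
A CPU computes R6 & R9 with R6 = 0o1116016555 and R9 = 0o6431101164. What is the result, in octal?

AND each oct digit independently (no carries):
  1&6=0, 1&4=0, 1&3=1, 6&1=0, 0&1=0, 1&0=0, 6&1=0, 5&1=1, 5&6=4, 5&4=4

0o0010000144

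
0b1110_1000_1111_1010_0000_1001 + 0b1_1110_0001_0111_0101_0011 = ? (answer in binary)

0b1000001110001000101011100

Add column by column in base 2, right to left:
  1+1 = 0 carry 1
  0+1+1 = 0 carry 1
  0+0+1 = 1
  1+0 = 1
  0+1 = 1
  0+0 = 0
  0+1 = 1
  0+0 = 0
  0+1 = 1
  1+1 = 0 carry 1
  0+1+1 = 0 carry 1
  1+0+1 = 0 carry 1
  1+1+1 = 1 carry 1
  1+0+1 = 0 carry 1
  1+0+1 = 0 carry 1
  1+0+1 = 0 carry 1
  0+0+1 = 1
  0+1 = 1
  0+1 = 1
  1+1 = 0 carry 1
  0+1+1 = 0 carry 1
  1+0+1 = 0 carry 1
  1+0+1 = 0 carry 1
  1+0+1 = 0 carry 1
  final carry 1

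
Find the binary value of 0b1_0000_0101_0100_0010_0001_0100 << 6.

Left shift by 6: append 6 zero bits.

0b1000001010100001000010100000000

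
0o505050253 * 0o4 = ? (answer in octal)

0o2424241254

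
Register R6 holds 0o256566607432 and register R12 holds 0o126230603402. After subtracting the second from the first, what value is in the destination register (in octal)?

Subtract column by column in base 8:
  2-2 → 0
  3-0 → 3
  4-4 → 0
  7-3 → 4
  0-0 → 0
  6-6 → 0
  6-0 → 6
  6-3 → 3
  5-2 → 3
  6-6 → 0
  5-2 → 3
  2-1 → 1

0o130336004030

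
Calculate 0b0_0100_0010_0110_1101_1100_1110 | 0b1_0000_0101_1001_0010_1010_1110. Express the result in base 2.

0b1010001111111111111101110

OR bit by bit (1 where either bit is 1):
  0010000100110110111001110
| 1000001011001001010101110
= 1010001111111111111101110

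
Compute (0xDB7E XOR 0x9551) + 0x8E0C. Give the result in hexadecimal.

0xDC3B

First 0xDB7E XOR 0x9551 = 0x4E2F.
Add column by column in base 16, right to left:
  F+C = B carry 1
  2+0+1 = 3
  E+E = C carry 1
  4+8+1 = D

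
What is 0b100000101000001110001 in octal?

0o4050161

Group the bits in threes: 100 000 101 000 001 110 001 → 4050161.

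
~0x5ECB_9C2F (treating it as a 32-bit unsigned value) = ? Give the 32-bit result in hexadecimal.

0xA13463D0

Each hex digit d becomes F−d:
  5→A, E→1, C→3, B→4, 9→6, C→3, 2→D, F→0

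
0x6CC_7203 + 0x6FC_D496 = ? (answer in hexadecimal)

Add column by column in base 16, right to left:
  3+6 = 9
  0+9 = 9
  2+4 = 6
  7+D = 4 carry 1
  C+C+1 = 9 carry 1
  C+F+1 = C carry 1
  6+6+1 = D

0xDC94699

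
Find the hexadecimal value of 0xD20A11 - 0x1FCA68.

0xB23FA9

Subtract column by column in base 16:
  1-8 → 9 (borrow)
  1-6-1 → A (borrow)
  A-A-1 → F (borrow)
  0-C-1 → 3 (borrow)
  2-F-1 → 2 (borrow)
  D-1-1 → B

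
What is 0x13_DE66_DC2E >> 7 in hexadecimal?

0x27BCCDB8

7 bits is not a whole number of base-16 digits; in binary: 1001111011110011001101101110000101110 >> 7 = 100111101111001100110110111000.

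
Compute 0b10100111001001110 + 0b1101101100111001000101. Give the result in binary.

0b1110000001110010010011

Add column by column in base 2, right to left:
  0+1 = 1
  1+0 = 1
  1+1 = 0 carry 1
  1+0+1 = 0 carry 1
  0+0+1 = 1
  0+0 = 0
  1+1 = 0 carry 1
  0+0+1 = 1
  0+0 = 0
  1+1 = 0 carry 1
  1+1+1 = 1 carry 1
  1+1+1 = 1 carry 1
  0+0+1 = 1
  0+0 = 0
  1+1 = 0 carry 1
  0+1+1 = 0 carry 1
  1+0+1 = 0 carry 1
  0+1+1 = 0 carry 1
  0+1+1 = 0 carry 1
  0+0+1 = 1
  0+1 = 1
  0+1 = 1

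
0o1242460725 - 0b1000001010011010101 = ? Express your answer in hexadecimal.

0xa864d00

0o1242460725 = 0xa8a61d5 in hexadecimal.
0b1000001010011010101 = 0x414d5 in hexadecimal.
Subtract column by column in base 16:
  5-5 → 0
  d-d → 0
  1-4 → d (borrow)
  6-1-1 → 4
  a-4 → 6
  8-0 → 8
  a-0 → a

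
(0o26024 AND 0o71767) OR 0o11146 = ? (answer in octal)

0o31166

0o26024 AND 0o71767 = 0o20024.
Then OR with 0o11146.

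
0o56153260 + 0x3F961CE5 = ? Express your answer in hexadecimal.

0x404EF395

0o56153260 = 0xB8D6B0 in hexadecimal.
Add column by column in base 16, right to left:
  0+5 = 5
  B+E = 9 carry 1
  6+C+1 = 3 carry 1
  D+1+1 = F
  8+6 = E
  B+9 = 4 carry 1
  0+F+1 = 0 carry 1
  0+3+1 = 4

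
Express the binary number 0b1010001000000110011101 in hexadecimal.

Group the bits into nibbles: 0010 1000 1000 0001 1001 1101 → 28819d.

0x28819d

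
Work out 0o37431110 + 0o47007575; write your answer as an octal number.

0o106440705

Add column by column in base 8, right to left:
  0+5 = 5
  1+7 = 0 carry 1
  1+5+1 = 7
  1+7 = 0 carry 1
  3+0+1 = 4
  4+0 = 4
  7+7 = 6 carry 1
  3+4+1 = 0 carry 1
  final carry 1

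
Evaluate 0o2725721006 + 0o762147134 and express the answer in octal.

Add column by column in base 8, right to left:
  6+4 = 2 carry 1
  0+3+1 = 4
  0+1 = 1
  1+7 = 0 carry 1
  2+4+1 = 7
  7+1 = 0 carry 1
  5+2+1 = 0 carry 1
  2+6+1 = 1 carry 1
  7+7+1 = 7 carry 1
  2+0+1 = 3

0o3710070142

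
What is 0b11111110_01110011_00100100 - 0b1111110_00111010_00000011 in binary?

0b100000000011100100100001

Subtract column by column in base 2:
  0-1 → 1 (borrow)
  0-1-1 → 0 (borrow)
  1-0-1 → 0
  0-0 → 0
  0-0 → 0
  1-0 → 1
  0-0 → 0
  0-0 → 0
  1-0 → 1
  1-1 → 0
  0-0 → 0
  0-1 → 1 (borrow)
  1-1-1 → 1 (borrow)
  1-1-1 → 1 (borrow)
  1-0-1 → 0
  0-0 → 0
  0-0 → 0
  1-1 → 0
  1-1 → 0
  1-1 → 0
  1-1 → 0
  1-1 → 0
  1-1 → 0
  1-0 → 1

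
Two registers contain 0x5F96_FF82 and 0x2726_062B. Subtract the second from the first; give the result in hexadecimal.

0x3870F957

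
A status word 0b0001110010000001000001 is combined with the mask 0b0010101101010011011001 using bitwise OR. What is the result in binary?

OR bit by bit (1 where either bit is 1):
  0001110010000001000001
| 0010101101010011011001
= 0011111111010011011001

0b0011111111010011011001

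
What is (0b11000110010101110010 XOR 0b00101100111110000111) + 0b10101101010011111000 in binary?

0b110010111111111101101

First 0b11000110010101110010 XOR 0b00101100111110000111 = 0b11101010101011110101.
Add column by column in base 2, right to left:
  1+0 = 1
  0+0 = 0
  1+0 = 1
  0+1 = 1
  1+1 = 0 carry 1
  1+1+1 = 1 carry 1
  1+1+1 = 1 carry 1
  1+1+1 = 1 carry 1
  0+0+1 = 1
  1+0 = 1
  0+1 = 1
  1+0 = 1
  0+1 = 1
  1+0 = 1
  0+1 = 1
  1+1 = 0 carry 1
  0+0+1 = 1
  1+1 = 0 carry 1
  1+0+1 = 0 carry 1
  1+1+1 = 1 carry 1
  final carry 1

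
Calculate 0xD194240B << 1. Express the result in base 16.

1 bits is not a whole number of base-16 digits; in binary: 11010001100101000010010000001011 << 1 = 110100011001010000100100000010110.

0x1A3284816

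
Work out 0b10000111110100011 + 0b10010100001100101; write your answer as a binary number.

0b100011100000001000

Add column by column in base 2, right to left:
  1+1 = 0 carry 1
  1+0+1 = 0 carry 1
  0+1+1 = 0 carry 1
  0+0+1 = 1
  0+0 = 0
  1+1 = 0 carry 1
  0+1+1 = 0 carry 1
  1+0+1 = 0 carry 1
  1+0+1 = 0 carry 1
  1+0+1 = 0 carry 1
  1+0+1 = 0 carry 1
  1+1+1 = 1 carry 1
  0+0+1 = 1
  0+1 = 1
  0+0 = 0
  0+0 = 0
  1+1 = 0 carry 1
  final carry 1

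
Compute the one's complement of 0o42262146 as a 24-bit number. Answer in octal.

0o35515631

Each oct digit d becomes 7−d:
  4→3, 2→5, 2→5, 6→1, 2→5, 1→6, 4→3, 6→1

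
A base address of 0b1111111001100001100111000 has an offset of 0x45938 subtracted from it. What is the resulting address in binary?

0b1111110000110101000000000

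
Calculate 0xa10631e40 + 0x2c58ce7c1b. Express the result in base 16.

Add column by column in base 16, right to left:
  0+b = b
  4+1 = 5
  e+c = a carry 1
  1+7+1 = 9
  3+e = 1 carry 1
  6+c+1 = 3 carry 1
  0+8+1 = 9
  1+5 = 6
  a+c = 6 carry 1
  0+2+1 = 3

0x3669319a5b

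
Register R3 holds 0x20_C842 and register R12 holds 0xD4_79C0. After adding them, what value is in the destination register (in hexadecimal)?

Add column by column in base 16, right to left:
  2+0 = 2
  4+C = 0 carry 1
  8+9+1 = 2 carry 1
  C+7+1 = 4 carry 1
  0+4+1 = 5
  2+D = F

0xF54202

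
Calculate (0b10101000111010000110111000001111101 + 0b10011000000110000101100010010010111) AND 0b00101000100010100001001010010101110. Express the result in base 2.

Add column by column in base 2, right to left:
  1+1 = 0 carry 1
  0+1+1 = 0 carry 1
  1+1+1 = 1 carry 1
  1+0+1 = 0 carry 1
  1+1+1 = 1 carry 1
  1+0+1 = 0 carry 1
  1+0+1 = 0 carry 1
  0+1+1 = 0 carry 1
  0+0+1 = 1
  0+0 = 0
  0+1 = 1
  0+0 = 0
  1+0 = 1
  1+0 = 1
  1+1 = 0 carry 1
  0+1+1 = 0 carry 1
  1+0+1 = 0 carry 1
  1+1+1 = 1 carry 1
  0+0+1 = 1
  0+0 = 0
  0+0 = 0
  0+0 = 0
  1+1 = 0 carry 1
  0+1+1 = 0 carry 1
  1+0+1 = 0 carry 1
  1+0+1 = 0 carry 1
  1+0+1 = 0 carry 1
  0+0+1 = 1
  0+0 = 0
  0+0 = 0
  1+1 = 0 carry 1
  0+1+1 = 0 carry 1
  1+0+1 = 0 carry 1
  0+0+1 = 1
  1+1 = 0 carry 1
  final carry 1
Sum = 0b101000001000000001100011010100010100; now AND with 0b00101000100010100001001010010101110:
  101000001000000001100011010100010100
& 000101000100010100001001010010101110
= 000000000000000000000001010000000100

0b1010000000100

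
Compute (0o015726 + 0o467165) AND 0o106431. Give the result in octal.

0o104011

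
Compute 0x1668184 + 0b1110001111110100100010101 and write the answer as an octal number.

0x1668184 = 0o131500604 in octal.
0b1110001111110100100010101 = 0o161764425 in octal.
Add column by column in base 8, right to left:
  4+5 = 1 carry 1
  0+2+1 = 3
  6+4 = 2 carry 1
  0+4+1 = 5
  0+6 = 6
  5+7 = 4 carry 1
  1+1+1 = 3
  3+6 = 1 carry 1
  1+1+1 = 3

0o313465231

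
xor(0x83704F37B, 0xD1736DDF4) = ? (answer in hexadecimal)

0x520322E8F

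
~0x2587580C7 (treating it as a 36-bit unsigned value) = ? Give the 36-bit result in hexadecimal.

0xDA78A7F38

Each hex digit d becomes F−d:
  2→D, 5→A, 8→7, 7→8, 5→A, 8→7, 0→F, C→3, 7→8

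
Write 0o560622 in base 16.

0x2e192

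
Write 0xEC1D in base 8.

0o166035

Expand each hex digit to 4 bits: E=1110 C=1100 1=0001 D=1101.
Group the bits in threes: 001 110 110 000 011 101 → 166035.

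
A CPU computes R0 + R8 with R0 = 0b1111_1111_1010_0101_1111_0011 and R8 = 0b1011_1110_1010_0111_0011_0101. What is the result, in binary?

0b1101111100100110100101000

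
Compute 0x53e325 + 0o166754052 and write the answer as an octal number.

0x53e325 = 0o24761445 in octal.
Add column by column in base 8, right to left:
  5+2 = 7
  4+5 = 1 carry 1
  4+0+1 = 5
  1+4 = 5
  6+5 = 3 carry 1
  7+7+1 = 7 carry 1
  4+6+1 = 3 carry 1
  2+6+1 = 1 carry 1
  0+1+1 = 2

0o213735517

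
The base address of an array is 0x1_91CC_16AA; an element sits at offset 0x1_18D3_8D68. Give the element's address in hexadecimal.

Add column by column in base 16, right to left:
  A+8 = 2 carry 1
  A+6+1 = 1 carry 1
  6+D+1 = 4 carry 1
  1+8+1 = A
  C+3 = F
  C+D = 9 carry 1
  1+8+1 = A
  9+1 = A
  1+1 = 2

0x2AA9FA412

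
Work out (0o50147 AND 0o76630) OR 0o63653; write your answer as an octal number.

0o50147 AND 0o76630 = 0o50000.
Then OR with 0o63653.

0o73653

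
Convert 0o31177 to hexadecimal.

0x327f

Each octal digit is 3 bits: 3=011 1=001 1=001 7=111 7=111.
Group the bits into nibbles: 0011 0010 0111 1111 → 327f.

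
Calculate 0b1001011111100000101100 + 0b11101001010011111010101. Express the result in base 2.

0b100110101010000000000001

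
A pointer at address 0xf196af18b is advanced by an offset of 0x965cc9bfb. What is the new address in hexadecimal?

Add column by column in base 16, right to left:
  b+b = 6 carry 1
  8+f+1 = 8 carry 1
  1+b+1 = d
  f+9 = 8 carry 1
  a+c+1 = 7 carry 1
  6+c+1 = 3 carry 1
  9+5+1 = f
  1+6 = 7
  f+9 = 8 carry 1
  final carry 1

0x187f378d86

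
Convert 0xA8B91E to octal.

Expand each hex digit to 4 bits: A=1010 8=1000 B=1011 9=1001 1=0001 E=1110.
Group the bits in threes: 101 010 001 011 100 100 011 110 → 52134436.

0o52134436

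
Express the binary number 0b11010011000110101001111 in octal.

0o32306517

Group the bits in threes: 011 010 011 000 110 101 001 111 → 32306517.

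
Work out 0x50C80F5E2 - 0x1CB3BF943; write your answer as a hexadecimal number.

Subtract column by column in base 16:
  2-3 → F (borrow)
  E-4-1 → 9
  5-9 → C (borrow)
  F-F-1 → F (borrow)
  0-B-1 → 4 (borrow)
  8-3-1 → 4
  C-B → 1
  0-C → 4 (borrow)
  5-1-1 → 3

0x34144FC9F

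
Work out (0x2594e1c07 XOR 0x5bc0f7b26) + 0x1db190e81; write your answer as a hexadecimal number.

0x9c05a75a2

First 0x2594e1c07 XOR 0x5bc0f7b26 = 0x7e5416721.
Add column by column in base 16, right to left:
  1+1 = 2
  2+8 = a
  7+e = 5 carry 1
  6+0+1 = 7
  1+9 = a
  4+1 = 5
  5+b = 0 carry 1
  e+d+1 = c carry 1
  7+1+1 = 9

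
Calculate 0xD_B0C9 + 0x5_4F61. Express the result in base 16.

0x13002A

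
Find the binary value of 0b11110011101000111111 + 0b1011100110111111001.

0b101010000100000111000

Add column by column in base 2, right to left:
  1+1 = 0 carry 1
  1+0+1 = 0 carry 1
  1+0+1 = 0 carry 1
  1+1+1 = 1 carry 1
  1+1+1 = 1 carry 1
  1+1+1 = 1 carry 1
  0+1+1 = 0 carry 1
  0+1+1 = 0 carry 1
  0+1+1 = 0 carry 1
  1+0+1 = 0 carry 1
  0+1+1 = 0 carry 1
  1+1+1 = 1 carry 1
  1+0+1 = 0 carry 1
  1+0+1 = 0 carry 1
  0+1+1 = 0 carry 1
  0+1+1 = 0 carry 1
  1+1+1 = 1 carry 1
  1+0+1 = 0 carry 1
  1+1+1 = 1 carry 1
  1+0+1 = 0 carry 1
  final carry 1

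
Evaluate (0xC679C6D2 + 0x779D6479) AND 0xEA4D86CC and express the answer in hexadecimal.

Add column by column in base 16, right to left:
  2+9 = B
  D+7 = 4 carry 1
  6+4+1 = B
  C+6 = 2 carry 1
  9+D+1 = 7 carry 1
  7+9+1 = 1 carry 1
  6+7+1 = E
  C+7 = 3 carry 1
  final carry 1
Sum = 0x13E172B4B; now AND with 0xEA4D86CC:
  1&0=0, 3&E=2, E&A=A, 1&4=0, 7&D=5, 2&8=0, B&6=2, 4&C=4, B&C=8

0x2A050248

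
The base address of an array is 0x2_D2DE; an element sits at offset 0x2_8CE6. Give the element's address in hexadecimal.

0x55FC4

Add column by column in base 16, right to left:
  E+6 = 4 carry 1
  D+E+1 = C carry 1
  2+C+1 = F
  D+8 = 5 carry 1
  2+2+1 = 5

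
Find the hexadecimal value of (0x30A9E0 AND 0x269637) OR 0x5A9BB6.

0x30A9E0 AND 0x269637 = 0x208020.
Then OR with 0x5A9BB6.

0x7A9BB6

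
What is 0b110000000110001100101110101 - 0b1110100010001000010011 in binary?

Subtract column by column in base 2:
  1-1 → 0
  0-1 → 1 (borrow)
  1-0-1 → 0
  0-0 → 0
  1-1 → 0
  1-0 → 1
  1-0 → 1
  0-0 → 0
  1-0 → 1
  0-1 → 1 (borrow)
  0-0-1 → 1 (borrow)
  1-0-1 → 0
  1-0 → 1
  0-1 → 1 (borrow)
  0-0-1 → 1 (borrow)
  0-0-1 → 1 (borrow)
  1-0-1 → 0
  1-1 → 0
  0-0 → 0
  0-1 → 1 (borrow)
  0-1-1 → 0 (borrow)
  0-1-1 → 0 (borrow)
  0-0-1 → 1 (borrow)
  0-0-1 → 1 (borrow)
  0-0-1 → 1 (borrow)
  1-0-1 → 0
  1-0 → 1

0b101110010001111011101100010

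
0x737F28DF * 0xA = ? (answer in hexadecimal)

Multiply each base-16 digit by 10, carrying:
  F×10 = 150 → write 6 carry 9
  D×10+9 = 139 → write B carry 8
  8×10+8 = 88 → write 8 carry 5
  2×10+5 = 25 → write 9 carry 1
  F×10+1 = 151 → write 7 carry 9
  7×10+9 = 79 → write F carry 4
  3×10+4 = 34 → write 2 carry 2
  7×10+2 = 72 → write 8 carry 4
  remaining carry: 4

0x482F798B6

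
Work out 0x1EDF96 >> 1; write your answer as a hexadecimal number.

0xF6FCB

1 bits is not a whole number of base-16 digits; in binary: 111101101111110010110 >> 1 = 11110110111111001011.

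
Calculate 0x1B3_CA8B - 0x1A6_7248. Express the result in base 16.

Subtract column by column in base 16:
  B-8 → 3
  8-4 → 4
  A-2 → 8
  C-7 → 5
  3-6 → D (borrow)
  B-A-1 → 0
  1-1 → 0

0xD5843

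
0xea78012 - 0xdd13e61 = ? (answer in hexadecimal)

Subtract column by column in base 16:
  2-1 → 1
  1-6 → b (borrow)
  0-e-1 → 1 (borrow)
  8-3-1 → 4
  7-1 → 6
  a-d → d (borrow)
  e-d-1 → 0

0xd641b1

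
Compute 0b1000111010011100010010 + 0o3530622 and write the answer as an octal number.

0b1000111010011100010010 = 0o10723422 in octal.
Add column by column in base 8, right to left:
  2+2 = 4
  2+2 = 4
  4+6 = 2 carry 1
  3+0+1 = 4
  2+3 = 5
  7+5 = 4 carry 1
  0+3+1 = 4
  1+0 = 1

0o14454244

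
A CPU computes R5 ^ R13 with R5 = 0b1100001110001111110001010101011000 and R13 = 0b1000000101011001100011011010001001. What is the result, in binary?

0b0100001011010110010010001111010001

XOR bit by bit (1 where the bits differ):
  1100001110001111110001010101011000
^ 1000000101011001100011011010001001
= 0100001011010110010010001111010001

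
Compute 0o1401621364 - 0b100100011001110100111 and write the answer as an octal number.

0b100100011001110100111 = 0o4431647 in octal.
Subtract column by column in base 8:
  4-7 → 5 (borrow)
  6-4-1 → 1
  3-6 → 5 (borrow)
  1-1-1 → 7 (borrow)
  2-3-1 → 6 (borrow)
  6-4-1 → 1
  1-4 → 5 (borrow)
  0-0-1 → 7 (borrow)
  4-0-1 → 3
  1-0 → 1

0o1375167515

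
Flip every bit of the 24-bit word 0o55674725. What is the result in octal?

0o22103052

Each oct digit d becomes 7−d:
  5→2, 5→2, 6→1, 7→0, 4→3, 7→0, 2→5, 5→2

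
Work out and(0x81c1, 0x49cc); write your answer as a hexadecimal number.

AND each hex digit independently (no carries):
  8&4=0, 1&9=1, c&c=c, 1&c=0

0x01c0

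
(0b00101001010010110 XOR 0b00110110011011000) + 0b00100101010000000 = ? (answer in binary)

First 0b00101001010010110 XOR 0b00110110011011000 = 0b00011111001001110.
Add column by column in base 2, right to left:
  0+0 = 0
  1+0 = 1
  1+0 = 1
  1+0 = 1
  0+0 = 0
  0+0 = 0
  1+0 = 1
  0+1 = 1
  0+0 = 0
  1+1 = 0 carry 1
  1+0+1 = 0 carry 1
  1+1+1 = 1 carry 1
  1+0+1 = 0 carry 1
  1+0+1 = 0 carry 1
  0+1+1 = 0 carry 1
  final carry 1

0b1000100011001110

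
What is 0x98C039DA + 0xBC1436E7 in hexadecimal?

Add column by column in base 16, right to left:
  A+7 = 1 carry 1
  D+E+1 = C carry 1
  9+6+1 = 0 carry 1
  3+3+1 = 7
  0+4 = 4
  C+1 = D
  8+C = 4 carry 1
  9+B+1 = 5 carry 1
  final carry 1

0x154D470C1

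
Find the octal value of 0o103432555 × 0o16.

0o1661565766

Multiply each base-8 digit by 14, carrying:
  5×14 = 70 → write 6 carry 8
  5×14+8 = 78 → write 6 carry 9
  5×14+9 = 79 → write 7 carry 9
  2×14+9 = 37 → write 5 carry 4
  3×14+4 = 46 → write 6 carry 5
  4×14+5 = 61 → write 5 carry 7
  3×14+7 = 49 → write 1 carry 6
  0×14+6 = 6 → write 6
  1×14 = 14 → write 6 carry 1
  remaining carry: 1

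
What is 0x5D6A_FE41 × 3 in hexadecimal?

Multiply each base-16 digit by 3, carrying:
  1×3 = 3 → write 3
  4×3 = 12 → write C
  E×3 = 42 → write A carry 2
  F×3+2 = 47 → write F carry 2
  A×3+2 = 32 → write 0 carry 2
  6×3+2 = 20 → write 4 carry 1
  D×3+1 = 40 → write 8 carry 2
  5×3+2 = 17 → write 1 carry 1
  remaining carry: 1

0x11840FAC3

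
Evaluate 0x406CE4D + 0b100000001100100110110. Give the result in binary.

0x406CE4D = 0b100000001101100111001001101 in binary.
Add column by column in base 2, right to left:
  1+0 = 1
  0+1 = 1
  1+1 = 0 carry 1
  1+0+1 = 0 carry 1
  0+1+1 = 0 carry 1
  0+1+1 = 0 carry 1
  1+0+1 = 0 carry 1
  0+0+1 = 1
  0+1 = 1
  1+0 = 1
  1+0 = 1
  1+1 = 0 carry 1
  0+1+1 = 0 carry 1
  0+0+1 = 1
  1+0 = 1
  1+0 = 1
  0+0 = 0
  1+0 = 1
  1+0 = 1
  0+0 = 0
  0+1 = 1
  0+0 = 0
  0+0 = 0
  0+0 = 0
  0+0 = 0
  0+0 = 0
  1+0 = 1

0b100000101101110011110000011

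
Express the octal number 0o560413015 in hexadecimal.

Each octal digit is 3 bits: 5=101 6=110 0=000 4=100 1=001 3=011 0=000 1=001 5=101.
Group the bits into nibbles: 0101 1100 0010 0001 0110 0000 1101 → 5C2160D.

0x5C2160D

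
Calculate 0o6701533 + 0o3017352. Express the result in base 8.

0o11721105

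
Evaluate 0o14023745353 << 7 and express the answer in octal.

0o3004771272600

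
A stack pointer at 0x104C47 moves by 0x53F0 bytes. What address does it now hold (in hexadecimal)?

0x10A037

Add column by column in base 16, right to left:
  7+0 = 7
  4+F = 3 carry 1
  C+3+1 = 0 carry 1
  4+5+1 = A
  0+0 = 0
  1+0 = 1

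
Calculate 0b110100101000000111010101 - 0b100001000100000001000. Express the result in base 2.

0b110000011111100111001101

Subtract column by column in base 2:
  1-0 → 1
  0-0 → 0
  1-0 → 1
  0-1 → 1 (borrow)
  1-0-1 → 0
  0-0 → 0
  1-0 → 1
  1-0 → 1
  1-0 → 1
  0-0 → 0
  0-0 → 0
  0-1 → 1 (borrow)
  0-0-1 → 1 (borrow)
  0-0-1 → 1 (borrow)
  0-0-1 → 1 (borrow)
  1-1-1 → 1 (borrow)
  0-0-1 → 1 (borrow)
  1-0-1 → 0
  0-0 → 0
  0-0 → 0
  1-1 → 0
  0-0 → 0
  1-0 → 1
  1-0 → 1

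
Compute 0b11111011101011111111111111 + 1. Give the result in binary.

The trailing 14 digits are 1 (max in base 2), so adding 1 cascades: they roll to 0 and the next digit up increments.

0b11111011101100000000000000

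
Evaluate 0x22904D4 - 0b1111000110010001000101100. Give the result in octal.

0o21361250

0x22904D4 = 0o212202324 in octal.
0b1111000110010001000101100 = 0o170621054 in octal.
Subtract column by column in base 8:
  4-4 → 0
  2-5 → 5 (borrow)
  3-0-1 → 2
  2-1 → 1
  0-2 → 6 (borrow)
  2-6-1 → 3 (borrow)
  2-0-1 → 1
  1-7 → 2 (borrow)
  2-1-1 → 0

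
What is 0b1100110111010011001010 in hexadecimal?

0x3374CA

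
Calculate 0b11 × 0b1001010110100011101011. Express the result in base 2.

0b11100000011101011000001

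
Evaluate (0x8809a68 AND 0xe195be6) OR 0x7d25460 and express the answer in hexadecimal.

0xfd25e60

0x8809a68 AND 0xe195be6 = 0x8001a60.
Then OR with 0x7d25460.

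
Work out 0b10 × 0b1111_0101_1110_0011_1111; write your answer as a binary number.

0b111101011110001111110

Multiply each base-2 digit by 2, carrying:
  1×2 = 2 → write 0 carry 1
  1×2+1 = 3 → write 1 carry 1
  1×2+1 = 3 → write 1 carry 1
  1×2+1 = 3 → write 1 carry 1
  1×2+1 = 3 → write 1 carry 1
  1×2+1 = 3 → write 1 carry 1
  0×2+1 = 1 → write 1
  0×2 = 0 → write 0
  0×2 = 0 → write 0
  1×2 = 2 → write 0 carry 1
  1×2+1 = 3 → write 1 carry 1
  1×2+1 = 3 → write 1 carry 1
  1×2+1 = 3 → write 1 carry 1
  0×2+1 = 1 → write 1
  1×2 = 2 → write 0 carry 1
  0×2+1 = 1 → write 1
  1×2 = 2 → write 0 carry 1
  1×2+1 = 3 → write 1 carry 1
  1×2+1 = 3 → write 1 carry 1
  1×2+1 = 3 → write 1 carry 1
  remaining carry: 1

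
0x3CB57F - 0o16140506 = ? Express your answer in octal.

0o772071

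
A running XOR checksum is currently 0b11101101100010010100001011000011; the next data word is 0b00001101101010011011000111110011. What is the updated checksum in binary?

XOR bit by bit (1 where the bits differ):
  11101101100010010100001011000011
^ 00001101101010011011000111110011
= 11100000001000001111001100110000

0b11100000001000001111001100110000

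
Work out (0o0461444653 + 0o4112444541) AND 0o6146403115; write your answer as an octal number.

0o4144001014

Add column by column in base 8, right to left:
  3+1 = 4
  5+4 = 1 carry 1
  6+5+1 = 4 carry 1
  4+4+1 = 1 carry 1
  4+4+1 = 1 carry 1
  4+4+1 = 1 carry 1
  1+2+1 = 4
  6+1 = 7
  4+1 = 5
  0+4 = 4
Sum = 0o4574111414; now AND with 0o6146403115:
  4&6=4, 5&1=1, 7&4=4, 4&6=4, 1&4=0, 1&0=0, 1&3=1, 4&1=0, 1&1=1, 4&5=4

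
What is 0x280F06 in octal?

Expand each hex digit to 4 bits: 2=0010 8=1000 0=0000 F=1111 0=0000 6=0110.
Group the bits in threes: 001 010 000 000 111 100 000 110 → 12007406.

0o12007406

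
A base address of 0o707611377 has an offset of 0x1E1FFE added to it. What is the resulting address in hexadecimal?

0o707611377 = 0x71F12FF in hexadecimal.
Add column by column in base 16, right to left:
  F+E = D carry 1
  F+F+1 = F carry 1
  2+F+1 = 2 carry 1
  1+1+1 = 3
  F+E = D carry 1
  1+1+1 = 3
  7+0 = 7

0x73D32FD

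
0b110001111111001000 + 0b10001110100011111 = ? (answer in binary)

0b1000011110011100111

Add column by column in base 2, right to left:
  0+1 = 1
  0+1 = 1
  0+1 = 1
  1+1 = 0 carry 1
  0+1+1 = 0 carry 1
  0+0+1 = 1
  1+0 = 1
  1+0 = 1
  1+1 = 0 carry 1
  1+0+1 = 0 carry 1
  1+1+1 = 1 carry 1
  1+1+1 = 1 carry 1
  1+1+1 = 1 carry 1
  0+0+1 = 1
  0+0 = 0
  0+0 = 0
  1+1 = 0 carry 1
  1+0+1 = 0 carry 1
  final carry 1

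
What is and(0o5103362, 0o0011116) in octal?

0o0001102

AND each oct digit independently (no carries):
  5&0=0, 1&0=0, 0&1=0, 3&1=1, 3&1=1, 6&1=0, 2&6=2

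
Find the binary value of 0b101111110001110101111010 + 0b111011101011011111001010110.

0b1000001101001101101111010000

Add column by column in base 2, right to left:
  0+0 = 0
  1+1 = 0 carry 1
  0+1+1 = 0 carry 1
  1+0+1 = 0 carry 1
  1+1+1 = 1 carry 1
  1+0+1 = 0 carry 1
  1+1+1 = 1 carry 1
  0+0+1 = 1
  1+0 = 1
  0+1 = 1
  1+1 = 0 carry 1
  1+1+1 = 1 carry 1
  1+1+1 = 1 carry 1
  0+1+1 = 0 carry 1
  0+0+1 = 1
  0+1 = 1
  1+1 = 0 carry 1
  1+0+1 = 0 carry 1
  1+1+1 = 1 carry 1
  1+0+1 = 0 carry 1
  1+1+1 = 1 carry 1
  1+1+1 = 1 carry 1
  0+1+1 = 0 carry 1
  1+0+1 = 0 carry 1
  0+1+1 = 0 carry 1
  0+1+1 = 0 carry 1
  0+1+1 = 0 carry 1
  final carry 1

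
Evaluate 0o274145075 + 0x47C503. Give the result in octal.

0o316107500

0x47C503 = 0o21742403 in octal.
Add column by column in base 8, right to left:
  5+3 = 0 carry 1
  7+0+1 = 0 carry 1
  0+4+1 = 5
  5+2 = 7
  4+4 = 0 carry 1
  1+7+1 = 1 carry 1
  4+1+1 = 6
  7+2 = 1 carry 1
  2+0+1 = 3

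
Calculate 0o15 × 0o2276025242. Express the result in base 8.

Multiply each base-8 digit by 13, carrying:
  2×13 = 26 → write 2 carry 3
  4×13+3 = 55 → write 7 carry 6
  2×13+6 = 32 → write 0 carry 4
  5×13+4 = 69 → write 5 carry 8
  2×13+8 = 34 → write 2 carry 4
  0×13+4 = 4 → write 4
  6×13 = 78 → write 6 carry 9
  7×13+9 = 100 → write 4 carry 12
  2×13+12 = 38 → write 6 carry 4
  2×13+4 = 30 → write 6 carry 3
  remaining carry: 3

0o36646425072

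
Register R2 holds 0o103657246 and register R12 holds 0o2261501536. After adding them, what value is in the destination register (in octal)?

0o2365361004

Add column by column in base 8, right to left:
  6+6 = 4 carry 1
  4+3+1 = 0 carry 1
  2+5+1 = 0 carry 1
  7+1+1 = 1 carry 1
  5+0+1 = 6
  6+5 = 3 carry 1
  3+1+1 = 5
  0+6 = 6
  1+2 = 3
  0+2 = 2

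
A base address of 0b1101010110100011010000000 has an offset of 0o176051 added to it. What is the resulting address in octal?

0o153041251

0b1101010110100011010000000 = 0o152643200 in octal.
Add column by column in base 8, right to left:
  0+1 = 1
  0+5 = 5
  2+0 = 2
  3+6 = 1 carry 1
  4+7+1 = 4 carry 1
  6+1+1 = 0 carry 1
  2+0+1 = 3
  5+0 = 5
  1+0 = 1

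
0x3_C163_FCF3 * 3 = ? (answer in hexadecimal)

0xB442BF6D9

Multiply each base-16 digit by 3, carrying:
  3×3 = 9 → write 9
  F×3 = 45 → write D carry 2
  C×3+2 = 38 → write 6 carry 2
  F×3+2 = 47 → write F carry 2
  3×3+2 = 11 → write B
  6×3 = 18 → write 2 carry 1
  1×3+1 = 4 → write 4
  C×3 = 36 → write 4 carry 2
  3×3+2 = 11 → write B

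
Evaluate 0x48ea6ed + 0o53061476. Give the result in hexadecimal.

0x53b0a2b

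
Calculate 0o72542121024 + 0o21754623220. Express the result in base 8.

Add column by column in base 8, right to left:
  4+0 = 4
  2+2 = 4
  0+2 = 2
  1+3 = 4
  2+2 = 4
  1+6 = 7
  2+4 = 6
  4+5 = 1 carry 1
  5+7+1 = 5 carry 1
  2+1+1 = 4
  7+2 = 1 carry 1
  final carry 1

0o114516744244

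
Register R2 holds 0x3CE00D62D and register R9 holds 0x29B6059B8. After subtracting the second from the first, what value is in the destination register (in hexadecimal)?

0x132A07C75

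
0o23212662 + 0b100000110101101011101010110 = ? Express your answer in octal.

0o431766410

0b100000110101101011101010110 = 0o406553526 in octal.
Add column by column in base 8, right to left:
  2+6 = 0 carry 1
  6+2+1 = 1 carry 1
  6+5+1 = 4 carry 1
  2+3+1 = 6
  1+5 = 6
  2+5 = 7
  3+6 = 1 carry 1
  2+0+1 = 3
  0+4 = 4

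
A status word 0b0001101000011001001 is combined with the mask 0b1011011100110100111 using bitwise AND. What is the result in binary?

AND bit by bit (1 only where both bits are 1):
  0001101000011001001
& 1011011100110100111
= 0001001000010000001

0b0001001000010000001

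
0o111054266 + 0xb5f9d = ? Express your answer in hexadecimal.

0o111054266 = 0x12458b6 in hexadecimal.
Add column by column in base 16, right to left:
  6+d = 3 carry 1
  b+9+1 = 5 carry 1
  8+f+1 = 8 carry 1
  5+5+1 = b
  4+b = f
  2+0 = 2
  1+0 = 1

0x12fb853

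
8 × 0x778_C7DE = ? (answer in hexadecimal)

Multiply each base-16 digit by 8, carrying:
  E×8 = 112 → write 0 carry 7
  D×8+7 = 111 → write F carry 6
  7×8+6 = 62 → write E carry 3
  C×8+3 = 99 → write 3 carry 6
  8×8+6 = 70 → write 6 carry 4
  7×8+4 = 60 → write C carry 3
  7×8+3 = 59 → write B carry 3
  remaining carry: 3

0x3BC63EF0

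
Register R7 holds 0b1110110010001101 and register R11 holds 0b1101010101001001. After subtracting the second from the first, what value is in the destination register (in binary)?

0b1011101000100

Subtract column by column in base 2:
  1-1 → 0
  0-0 → 0
  1-0 → 1
  1-1 → 0
  0-0 → 0
  0-0 → 0
  0-1 → 1 (borrow)
  1-0-1 → 0
  0-1 → 1 (borrow)
  0-0-1 → 1 (borrow)
  1-1-1 → 1 (borrow)
  1-0-1 → 0
  0-1 → 1 (borrow)
  1-0-1 → 0
  1-1 → 0
  1-1 → 0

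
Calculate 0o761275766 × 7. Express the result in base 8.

0o6631461672

Multiply each base-8 digit by 7, carrying:
  6×7 = 42 → write 2 carry 5
  6×7+5 = 47 → write 7 carry 5
  7×7+5 = 54 → write 6 carry 6
  5×7+6 = 41 → write 1 carry 5
  7×7+5 = 54 → write 6 carry 6
  2×7+6 = 20 → write 4 carry 2
  1×7+2 = 9 → write 1 carry 1
  6×7+1 = 43 → write 3 carry 5
  7×7+5 = 54 → write 6 carry 6
  remaining carry: 6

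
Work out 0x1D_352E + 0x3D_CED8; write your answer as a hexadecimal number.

Add column by column in base 16, right to left:
  E+8 = 6 carry 1
  2+D+1 = 0 carry 1
  5+E+1 = 4 carry 1
  3+C+1 = 0 carry 1
  D+D+1 = B carry 1
  1+3+1 = 5

0x5B0406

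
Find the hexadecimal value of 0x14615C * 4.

0x518570

Multiply each base-16 digit by 4, carrying:
  C×4 = 48 → write 0 carry 3
  5×4+3 = 23 → write 7 carry 1
  1×4+1 = 5 → write 5
  6×4 = 24 → write 8 carry 1
  4×4+1 = 17 → write 1 carry 1
  1×4+1 = 5 → write 5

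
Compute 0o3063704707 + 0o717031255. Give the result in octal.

Add column by column in base 8, right to left:
  7+5 = 4 carry 1
  0+5+1 = 6
  7+2 = 1 carry 1
  4+1+1 = 6
  0+3 = 3
  7+0 = 7
  3+7 = 2 carry 1
  6+1+1 = 0 carry 1
  0+7+1 = 0 carry 1
  3+0+1 = 4

0o4002736164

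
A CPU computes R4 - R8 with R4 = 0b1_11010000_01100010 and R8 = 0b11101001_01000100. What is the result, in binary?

Subtract column by column in base 2:
  0-0 → 0
  1-0 → 1
  0-1 → 1 (borrow)
  0-0-1 → 1 (borrow)
  0-0-1 → 1 (borrow)
  1-0-1 → 0
  1-1 → 0
  0-0 → 0
  0-1 → 1 (borrow)
  0-0-1 → 1 (borrow)
  0-0-1 → 1 (borrow)
  0-1-1 → 0 (borrow)
  1-0-1 → 0
  0-1 → 1 (borrow)
  1-1-1 → 1 (borrow)
  1-1-1 → 1 (borrow)
  1-0-1 → 0

0b1110011100011110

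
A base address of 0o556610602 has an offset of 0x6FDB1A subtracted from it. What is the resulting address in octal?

0o522633150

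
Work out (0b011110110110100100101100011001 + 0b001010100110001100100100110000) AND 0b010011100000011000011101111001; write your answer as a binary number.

Add column by column in base 2, right to left:
  1+0 = 1
  0+0 = 0
  0+0 = 0
  1+0 = 1
  1+1 = 0 carry 1
  0+1+1 = 0 carry 1
  0+0+1 = 1
  0+0 = 0
  1+1 = 0 carry 1
  1+0+1 = 0 carry 1
  0+0+1 = 1
  1+1 = 0 carry 1
  0+0+1 = 1
  0+0 = 0
  1+1 = 0 carry 1
  0+1+1 = 0 carry 1
  0+0+1 = 1
  1+0 = 1
  0+0 = 0
  1+1 = 0 carry 1
  1+1+1 = 1 carry 1
  0+0+1 = 1
  1+0 = 1
  1+1 = 0 carry 1
  0+0+1 = 1
  1+1 = 0 carry 1
  1+0+1 = 0 carry 1
  1+1+1 = 1 carry 1
  1+0+1 = 0 carry 1
  final carry 1
Sum = 0b101001011100110001010001001001; now AND with 0b010011100000011000011101111001:
  101001011100110001010001001001
& 010011100000011000011101111001
= 000001000000010000010001001001

0b1000000010000010001001001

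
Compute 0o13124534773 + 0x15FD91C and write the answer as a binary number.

0b1011010101100101001001100010111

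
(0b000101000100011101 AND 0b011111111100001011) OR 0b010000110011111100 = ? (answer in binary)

0b10101110111111101

0b000101000100011101 AND 0b011111111100001011 = 0b000101000100001001.
Then OR with 0b010000110011111100.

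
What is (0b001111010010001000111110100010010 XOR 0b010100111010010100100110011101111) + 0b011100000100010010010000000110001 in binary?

0b110111101100101110101001000101110

First 0b001111010010001000111110100010010 XOR 0b010100111010010100100110011101111 = 0b011011101000011100011000111111101.
Add column by column in base 2, right to left:
  1+1 = 0 carry 1
  0+0+1 = 1
  1+0 = 1
  1+0 = 1
  1+1 = 0 carry 1
  1+1+1 = 1 carry 1
  1+0+1 = 0 carry 1
  1+0+1 = 0 carry 1
  1+0+1 = 0 carry 1
  0+0+1 = 1
  0+0 = 0
  0+0 = 0
  1+0 = 1
  1+1 = 0 carry 1
  0+0+1 = 1
  0+0 = 0
  0+1 = 1
  1+0 = 1
  1+0 = 1
  1+1 = 0 carry 1
  0+0+1 = 1
  0+0 = 0
  0+0 = 0
  0+1 = 1
  1+0 = 1
  0+0 = 0
  1+0 = 1
  1+0 = 1
  1+0 = 1
  0+1 = 1
  1+1 = 0 carry 1
  1+1+1 = 1 carry 1
  final carry 1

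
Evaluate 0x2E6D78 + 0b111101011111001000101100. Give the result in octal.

0o111057644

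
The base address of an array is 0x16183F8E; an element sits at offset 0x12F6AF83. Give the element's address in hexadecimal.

0x290EEF11

Add column by column in base 16, right to left:
  E+3 = 1 carry 1
  8+8+1 = 1 carry 1
  F+F+1 = F carry 1
  3+A+1 = E
  8+6 = E
  1+F = 0 carry 1
  6+2+1 = 9
  1+1 = 2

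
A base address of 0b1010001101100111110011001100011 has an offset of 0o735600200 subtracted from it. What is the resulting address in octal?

0b1010001101100111110011001100011 = 0o12154763143 in octal.
Subtract column by column in base 8:
  3-0 → 3
  4-0 → 4
  1-2 → 7 (borrow)
  3-0-1 → 2
  6-0 → 6
  7-6 → 1
  4-5 → 7 (borrow)
  5-3-1 → 1
  1-7 → 2 (borrow)
  2-0-1 → 1
  1-0 → 1

0o11217162743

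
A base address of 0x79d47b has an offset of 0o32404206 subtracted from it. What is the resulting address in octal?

0x79d47b = 0o36352173 in octal.
Subtract column by column in base 8:
  3-6 → 5 (borrow)
  7-0-1 → 6
  1-2 → 7 (borrow)
  2-4-1 → 5 (borrow)
  5-0-1 → 4
  3-4 → 7 (borrow)
  6-2-1 → 3
  3-3 → 0

0o3745765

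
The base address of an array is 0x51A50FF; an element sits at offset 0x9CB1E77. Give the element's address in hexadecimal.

Add column by column in base 16, right to left:
  F+7 = 6 carry 1
  F+7+1 = 7 carry 1
  0+E+1 = F
  5+1 = 6
  A+B = 5 carry 1
  1+C+1 = E
  5+9 = E

0xEE56F76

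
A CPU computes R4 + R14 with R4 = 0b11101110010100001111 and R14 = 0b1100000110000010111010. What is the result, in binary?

0b1111110100010111001001

Add column by column in base 2, right to left:
  1+0 = 1
  1+1 = 0 carry 1
  1+0+1 = 0 carry 1
  1+1+1 = 1 carry 1
  0+1+1 = 0 carry 1
  0+1+1 = 0 carry 1
  0+0+1 = 1
  0+1 = 1
  1+0 = 1
  0+0 = 0
  1+0 = 1
  0+0 = 0
  0+0 = 0
  1+1 = 0 carry 1
  1+1+1 = 1 carry 1
  1+0+1 = 0 carry 1
  0+0+1 = 1
  1+0 = 1
  1+0 = 1
  1+0 = 1
  0+1 = 1
  0+1 = 1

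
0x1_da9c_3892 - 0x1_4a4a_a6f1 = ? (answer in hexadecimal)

0x905191a1

Subtract column by column in base 16:
  2-1 → 1
  9-f → a (borrow)
  8-6-1 → 1
  3-a → 9 (borrow)
  c-a-1 → 1
  9-4 → 5
  a-a → 0
  d-4 → 9
  1-1 → 0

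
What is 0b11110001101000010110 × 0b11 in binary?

0b1011010100111001000010

Multiply each base-2 digit by 3, carrying:
  0×3 = 0 → write 0
  1×3 = 3 → write 1 carry 1
  1×3+1 = 4 → write 0 carry 2
  0×3+2 = 2 → write 0 carry 1
  1×3+1 = 4 → write 0 carry 2
  0×3+2 = 2 → write 0 carry 1
  0×3+1 = 1 → write 1
  0×3 = 0 → write 0
  0×3 = 0 → write 0
  1×3 = 3 → write 1 carry 1
  0×3+1 = 1 → write 1
  1×3 = 3 → write 1 carry 1
  1×3+1 = 4 → write 0 carry 2
  0×3+2 = 2 → write 0 carry 1
  0×3+1 = 1 → write 1
  0×3 = 0 → write 0
  1×3 = 3 → write 1 carry 1
  1×3+1 = 4 → write 0 carry 2
  1×3+2 = 5 → write 1 carry 2
  1×3+2 = 5 → write 1 carry 2
  remaining carry: 10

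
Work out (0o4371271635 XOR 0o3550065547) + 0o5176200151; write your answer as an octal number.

First 0o4371271635 XOR 0o3550065547 = 0o7621214372.
Add column by column in base 8, right to left:
  2+1 = 3
  7+5 = 4 carry 1
  3+1+1 = 5
  4+0 = 4
  1+0 = 1
  2+2 = 4
  1+6 = 7
  2+7 = 1 carry 1
  6+1+1 = 0 carry 1
  7+5+1 = 5 carry 1
  final carry 1

0o15017414543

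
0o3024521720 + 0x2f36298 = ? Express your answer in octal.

0o3321403150

0x2f36298 = 0o274661230 in octal.
Add column by column in base 8, right to left:
  0+0 = 0
  2+3 = 5
  7+2 = 1 carry 1
  1+1+1 = 3
  2+6 = 0 carry 1
  5+6+1 = 4 carry 1
  4+4+1 = 1 carry 1
  2+7+1 = 2 carry 1
  0+2+1 = 3
  3+0 = 3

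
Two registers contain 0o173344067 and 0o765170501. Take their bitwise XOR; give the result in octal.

0o616234566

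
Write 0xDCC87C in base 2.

0b110111001100100001111100

Expand each hex digit to 4 bits: D=1101 C=1100 C=1100 8=1000 7=0111 C=1100.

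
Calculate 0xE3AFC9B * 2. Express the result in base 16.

Multiply each base-16 digit by 2, carrying:
  B×2 = 22 → write 6 carry 1
  9×2+1 = 19 → write 3 carry 1
  C×2+1 = 25 → write 9 carry 1
  F×2+1 = 31 → write F carry 1
  A×2+1 = 21 → write 5 carry 1
  3×2+1 = 7 → write 7
  E×2 = 28 → write C carry 1
  remaining carry: 1

0x1C75F936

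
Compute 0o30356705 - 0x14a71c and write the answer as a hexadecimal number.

0o30356705 = 0x61ddc5 in hexadecimal.
Subtract column by column in base 16:
  5-c → 9 (borrow)
  c-1-1 → a
  d-7 → 6
  d-a → 3
  1-4 → d (borrow)
  6-1-1 → 4

0x4d36a9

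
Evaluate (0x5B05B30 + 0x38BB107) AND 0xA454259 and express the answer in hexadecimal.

Add column by column in base 16, right to left:
  0+7 = 7
  3+0 = 3
  B+1 = C
  5+B = 0 carry 1
  0+B+1 = C
  B+8 = 3 carry 1
  5+3+1 = 9
Sum = 0x93C0C37; now AND with 0xA454259:
  9&A=8, 3&4=0, C&5=4, 0&4=0, C&2=0, 3&5=1, 7&9=1

0x8040011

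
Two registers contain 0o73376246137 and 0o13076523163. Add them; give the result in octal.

0o106474771322

Add column by column in base 8, right to left:
  7+3 = 2 carry 1
  3+6+1 = 2 carry 1
  1+1+1 = 3
  6+3 = 1 carry 1
  4+2+1 = 7
  2+5 = 7
  6+6 = 4 carry 1
  7+7+1 = 7 carry 1
  3+0+1 = 4
  3+3 = 6
  7+1 = 0 carry 1
  final carry 1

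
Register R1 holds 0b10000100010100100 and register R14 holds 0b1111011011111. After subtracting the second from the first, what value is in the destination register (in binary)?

Subtract column by column in base 2:
  0-1 → 1 (borrow)
  0-1-1 → 0 (borrow)
  1-1-1 → 1 (borrow)
  0-1-1 → 0 (borrow)
  0-1-1 → 0 (borrow)
  1-0-1 → 0
  0-1 → 1 (borrow)
  1-1-1 → 1 (borrow)
  0-0-1 → 1 (borrow)
  0-1-1 → 0 (borrow)
  0-1-1 → 0 (borrow)
  1-1-1 → 1 (borrow)
  0-1-1 → 0 (borrow)
  0-0-1 → 1 (borrow)
  0-0-1 → 1 (borrow)
  0-0-1 → 1 (borrow)
  1-0-1 → 0

0b1110100111000101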